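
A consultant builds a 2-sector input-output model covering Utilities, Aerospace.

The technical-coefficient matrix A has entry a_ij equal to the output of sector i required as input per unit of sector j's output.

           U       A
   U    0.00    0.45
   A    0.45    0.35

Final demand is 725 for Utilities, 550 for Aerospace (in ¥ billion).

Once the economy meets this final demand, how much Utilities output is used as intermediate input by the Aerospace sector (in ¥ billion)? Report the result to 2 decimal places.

z_UA = 881.15

I − A =
  [   1.00    -0.45]
  [  -0.45     0.65]
det(I−A) = (1.00)(0.65) − (-0.45)(-0.45) = 0.4475
adj(I−A) = [[0.65, 0.45], [0.45, 1.00]]
(I − A)⁻¹ = adj(I−A) / det(I−A) ≈
  [   1.4525     1.0056]
  [   1.0056     2.2346]
First solve x = (I − A)⁻¹ d = adj(I−A)·d / det(I−A); in particular x_A = (0.45·725 + 1.00·550) / 0.4475 = 876.25 / 0.4475 ≈ 1958.1006.
Intermediate flow from U to A: z_UA = a_UA · x_A = 0.45 × 876.25 / 0.4475 = 394.3125 / 0.4475 ≈ 881.15.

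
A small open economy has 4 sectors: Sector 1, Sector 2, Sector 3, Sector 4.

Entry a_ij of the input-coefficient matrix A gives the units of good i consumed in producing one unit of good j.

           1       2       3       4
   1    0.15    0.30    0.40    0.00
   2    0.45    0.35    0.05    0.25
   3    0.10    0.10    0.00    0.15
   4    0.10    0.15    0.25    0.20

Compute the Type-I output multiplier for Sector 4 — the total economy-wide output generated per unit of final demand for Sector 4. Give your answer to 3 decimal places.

I − A =
  [   0.85    -0.30    -0.40     0.00]
  [  -0.45     0.65    -0.05    -0.25]
  [  -0.10    -0.10     1.00    -0.15]
  [  -0.10    -0.15    -0.25     0.80]
Compute the cofactors C_ij = (−1)^(i+j)·(3×3 minor ij) of I−A; the adjugate is their transpose:
adj(I−A) = Cᵀ =
  [ 0.446750   0.269750   0.223750   0.126250]
  [ 0.379125   0.610125   0.241125   0.235875]
  [ 0.106625   0.115625   0.294625   0.091375]
  [ 0.160250   0.184250   0.165250   0.367750]
det(I−A) = Σ_j (I−A)_1j·C_1j = (0.85)(0.446750) + (-0.30)(0.379125) + (-0.40)(0.106625) + (0.00)(0.160250) = 0.22335
(I − A)⁻¹ = adj(I−A) / det(I−A) ≈
  [   2.0002     1.2077     1.0018     0.5653]
  [   1.6974     2.7317     1.0796     1.0561]
  [   0.4774     0.5177     1.3191     0.4091]
  [   0.7175     0.8249     0.7399     1.6465]
The output multiplier for sector j is the column-j sum of the Leontief inverse (I − A)⁻¹ = adj(I−A) / det(I−A).
Column 4 of adj(I−A): (0.126250, 0.235875, 0.091375, 0.367750); det(I−A) = 0.22335.
m_4 = (0.126250 + 0.235875 + 0.091375 + 0.367750) / 0.22335 = 0.82125 / 0.22335 ≈ 3.677.

m_4 = 3.677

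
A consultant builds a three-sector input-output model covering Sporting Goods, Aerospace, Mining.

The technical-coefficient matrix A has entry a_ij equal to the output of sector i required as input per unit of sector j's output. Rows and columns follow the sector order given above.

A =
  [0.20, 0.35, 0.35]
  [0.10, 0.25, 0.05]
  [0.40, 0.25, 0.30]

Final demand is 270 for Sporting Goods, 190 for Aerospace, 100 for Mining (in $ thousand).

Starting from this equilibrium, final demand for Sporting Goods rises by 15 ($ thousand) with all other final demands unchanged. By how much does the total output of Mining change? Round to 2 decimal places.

Δx_M = 18.41

I − A =
  [   0.80    -0.35    -0.35]
  [  -0.10     0.75    -0.05]
  [  -0.40    -0.25     0.70]
Cofactors of I−A, C_ij = (−1)^(i+j)·(minor ij) (rows/columns in the sector order above):
  C_11 = (0.75)(0.70) − (-0.05)(-0.25) = 0.5125
  C_12 = −[(-0.10)(0.70) − (-0.05)(-0.40)] = 0.0900
  C_13 = (-0.10)(-0.25) − (0.75)(-0.40) = 0.3250
  C_21 = −[(-0.35)(0.70) − (-0.35)(-0.25)] = 0.3325
  C_22 = (0.80)(0.70) − (-0.35)(-0.40) = 0.4200
  C_23 = −[(0.80)(-0.25) − (-0.35)(-0.40)] = 0.3400
  C_31 = (-0.35)(-0.05) − (-0.35)(0.75) = 0.2800
  C_32 = −[(0.80)(-0.05) − (-0.35)(-0.10)] = 0.0750
  C_33 = (0.80)(0.75) − (-0.35)(-0.10) = 0.5650
det(I−A) = Σ_j (I−A)_1j·C_1j = (0.80)(0.5125) + (-0.35)(0.0900) + (-0.35)(0.3250) = 0.26475
adj(I−A) = Cᵀ =
  [ 0.5125   0.3325   0.2800]
  [ 0.0900   0.4200   0.0750]
  [ 0.3250   0.3400   0.5650]
(I − A)⁻¹ = adj(I−A) / det(I−A) ≈
  [   1.9358     1.2559     1.0576]
  [   0.3399     1.5864     0.2833]
  [   1.2276     1.2842     2.1341]
Δx = (I − A)⁻¹ Δd with Δd having +15 in the Sporting Goods component and 0 elsewhere.
So Δx_M = L_MS · (+15), where L_MS = adj(I−A)_MS / det(I−A) = 0.3250 / 0.26475.
Δx_M = 0.3250 × (+15) / 0.26475 = 4.875 / 0.26475 ≈ 18.41.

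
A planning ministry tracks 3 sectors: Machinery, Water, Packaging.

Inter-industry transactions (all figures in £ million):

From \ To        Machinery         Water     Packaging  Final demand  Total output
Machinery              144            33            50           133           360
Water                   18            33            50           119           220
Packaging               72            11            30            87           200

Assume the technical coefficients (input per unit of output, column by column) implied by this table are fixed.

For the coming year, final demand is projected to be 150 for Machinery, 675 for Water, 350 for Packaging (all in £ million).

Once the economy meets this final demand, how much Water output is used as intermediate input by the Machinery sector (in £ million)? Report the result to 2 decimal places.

Technical coefficients a_ij = z_ij / X_j:
  a_11 = 144/360 = 0.40, a_21 = 18/360 = 0.05, a_31 = 72/360 = 0.20
  a_12 = 33/220 = 0.15, a_22 = 33/220 = 0.15, a_32 = 11/220 = 0.05
  a_13 = 50/200 = 0.25, a_23 = 50/200 = 0.25, a_33 = 30/200 = 0.15
I − A =
  [   0.60    -0.15    -0.25]
  [  -0.05     0.85    -0.25]
  [  -0.20    -0.05     0.85]
Cofactors of I−A, C_ij = (−1)^(i+j)·(minor ij) (rows/columns in the sector order above):
  C_11 = (0.85)(0.85) − (-0.25)(-0.05) = 0.7100
  C_12 = −[(-0.05)(0.85) − (-0.25)(-0.20)] = 0.0925
  C_13 = (-0.05)(-0.05) − (0.85)(-0.20) = 0.1725
  C_21 = −[(-0.15)(0.85) − (-0.25)(-0.05)] = 0.1400
  C_22 = (0.60)(0.85) − (-0.25)(-0.20) = 0.4600
  C_23 = −[(0.60)(-0.05) − (-0.15)(-0.20)] = 0.0600
  C_31 = (-0.15)(-0.25) − (-0.25)(0.85) = 0.2500
  C_32 = −[(0.60)(-0.25) − (-0.25)(-0.05)] = 0.1625
  C_33 = (0.60)(0.85) − (-0.15)(-0.05) = 0.5025
det(I−A) = Σ_j (I−A)_1j·C_1j = (0.60)(0.7100) + (-0.15)(0.0925) + (-0.25)(0.1725) = 0.3690
adj(I−A) = Cᵀ =
  [ 0.7100   0.1400   0.2500]
  [ 0.0925   0.4600   0.1625]
  [ 0.1725   0.0600   0.5025]
(I − A)⁻¹ = adj(I−A) / det(I−A) ≈
  [   1.9241     0.3794     0.6775]
  [   0.2507     1.2466     0.4404]
  [   0.4675     0.1626     1.3618]
First solve x = (I − A)⁻¹ d = adj(I−A)·d / det(I−A); in particular x_1 = (0.7100·150 + 0.1400·675 + 0.2500·350) / 0.3690 = 288.50 / 0.3690 ≈ 781.8428.
Intermediate flow from 2 to 1: z_21 = a_21 · x_1 = 0.05 × 288.50 / 0.3690 = 14.425 / 0.3690 ≈ 39.09.

z_21 = 39.09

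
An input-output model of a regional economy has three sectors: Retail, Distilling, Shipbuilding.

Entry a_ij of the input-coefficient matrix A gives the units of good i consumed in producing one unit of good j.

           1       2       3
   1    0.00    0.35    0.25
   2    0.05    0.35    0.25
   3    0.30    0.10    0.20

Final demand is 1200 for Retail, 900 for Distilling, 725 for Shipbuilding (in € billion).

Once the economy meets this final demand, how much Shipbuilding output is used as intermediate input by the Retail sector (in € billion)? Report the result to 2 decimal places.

I − A =
  [   1.00    -0.35    -0.25]
  [  -0.05     0.65    -0.25]
  [  -0.30    -0.10     0.80]
Cofactors of I−A, C_ij = (−1)^(i+j)·(minor ij) (rows/columns in the sector order above):
  C_11 = (0.65)(0.80) − (-0.25)(-0.10) = 0.4950
  C_12 = −[(-0.05)(0.80) − (-0.25)(-0.30)] = 0.1150
  C_13 = (-0.05)(-0.10) − (0.65)(-0.30) = 0.2000
  C_21 = −[(-0.35)(0.80) − (-0.25)(-0.10)] = 0.3050
  C_22 = (1.00)(0.80) − (-0.25)(-0.30) = 0.7250
  C_23 = −[(1.00)(-0.10) − (-0.35)(-0.30)] = 0.2050
  C_31 = (-0.35)(-0.25) − (-0.25)(0.65) = 0.2500
  C_32 = −[(1.00)(-0.25) − (-0.25)(-0.05)] = 0.2625
  C_33 = (1.00)(0.65) − (-0.35)(-0.05) = 0.6325
det(I−A) = Σ_j (I−A)_1j·C_1j = (1.00)(0.4950) + (-0.35)(0.1150) + (-0.25)(0.2000) = 0.40475
adj(I−A) = Cᵀ =
  [ 0.4950   0.3050   0.2500]
  [ 0.1150   0.7250   0.2625]
  [ 0.2000   0.2050   0.6325]
(I − A)⁻¹ = adj(I−A) / det(I−A) ≈
  [   1.2230     0.7536     0.6177]
  [   0.2841     1.7912     0.6485]
  [   0.4941     0.5065     1.5627]
First solve x = (I − A)⁻¹ d = adj(I−A)·d / det(I−A); in particular x_1 = (0.4950·1200 + 0.3050·900 + 0.2500·725) / 0.40475 = 1049.75 / 0.40475 ≈ 2593.5763.
Intermediate flow from 3 to 1: z_31 = a_31 · x_1 = 0.30 × 1049.75 / 0.40475 = 314.925 / 0.40475 ≈ 778.07.

z_31 = 778.07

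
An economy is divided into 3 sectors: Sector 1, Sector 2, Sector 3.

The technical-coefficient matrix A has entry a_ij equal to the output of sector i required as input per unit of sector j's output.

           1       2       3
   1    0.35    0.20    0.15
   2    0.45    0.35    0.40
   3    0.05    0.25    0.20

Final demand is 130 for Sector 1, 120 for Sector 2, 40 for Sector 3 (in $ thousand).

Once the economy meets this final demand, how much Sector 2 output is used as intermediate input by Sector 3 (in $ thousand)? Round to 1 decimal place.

z_23 = 120.6

I − A =
  [   0.65    -0.20    -0.15]
  [  -0.45     0.65    -0.40]
  [  -0.05    -0.25     0.80]
Cofactors of I−A, C_ij = (−1)^(i+j)·(minor ij) (rows/columns in the sector order above):
  C_11 = (0.65)(0.80) − (-0.40)(-0.25) = 0.4200
  C_12 = −[(-0.45)(0.80) − (-0.40)(-0.05)] = 0.3800
  C_13 = (-0.45)(-0.25) − (0.65)(-0.05) = 0.1450
  C_21 = −[(-0.20)(0.80) − (-0.15)(-0.25)] = 0.1975
  C_22 = (0.65)(0.80) − (-0.15)(-0.05) = 0.5125
  C_23 = −[(0.65)(-0.25) − (-0.20)(-0.05)] = 0.1725
  C_31 = (-0.20)(-0.40) − (-0.15)(0.65) = 0.1775
  C_32 = −[(0.65)(-0.40) − (-0.15)(-0.45)] = 0.3275
  C_33 = (0.65)(0.65) − (-0.20)(-0.45) = 0.3325
det(I−A) = Σ_j (I−A)_1j·C_1j = (0.65)(0.4200) + (-0.20)(0.3800) + (-0.15)(0.1450) = 0.17525
adj(I−A) = Cᵀ =
  [ 0.4200   0.1975   0.1775]
  [ 0.3800   0.5125   0.3275]
  [ 0.1450   0.1725   0.3325]
(I − A)⁻¹ = adj(I−A) / det(I−A) ≈
  [   2.3966     1.1270     1.0128]
  [   2.1683     2.9244     1.8688]
  [   0.8274     0.9843     1.8973]
First solve x = (I − A)⁻¹ d = adj(I−A)·d / det(I−A); in particular x_3 = (0.1450·130 + 0.1725·120 + 0.3325·40) / 0.17525 = 52.85 / 0.17525 ≈ 301.569.
Intermediate flow from 2 to 3: z_23 = a_23 · x_3 = 0.40 × 52.85 / 0.17525 = 21.14 / 0.17525 ≈ 120.6.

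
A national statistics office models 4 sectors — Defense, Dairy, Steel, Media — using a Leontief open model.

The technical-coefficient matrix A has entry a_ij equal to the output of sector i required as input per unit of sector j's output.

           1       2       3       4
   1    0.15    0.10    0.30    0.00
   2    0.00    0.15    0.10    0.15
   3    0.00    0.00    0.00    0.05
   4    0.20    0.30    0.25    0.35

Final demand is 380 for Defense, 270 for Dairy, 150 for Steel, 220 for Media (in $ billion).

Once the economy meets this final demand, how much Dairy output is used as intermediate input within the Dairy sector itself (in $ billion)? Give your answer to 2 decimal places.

I − A =
  [   0.85    -0.10    -0.30     0.00]
  [   0.00     0.85    -0.10    -0.15]
  [   0.00     0.00     1.00    -0.05]
  [  -0.20    -0.30    -0.25     0.65]
Compute the cofactors C_ij = (−1)^(i+j)·(3×3 minor ij) of I−A; the adjugate is their transpose:
adj(I−A) = Cᵀ =
  [ 0.495375   0.068250   0.162500   0.028250]
  [ 0.031000   0.538875   0.096125   0.131750]
  [ 0.008500   0.013750   0.428375   0.036125]
  [ 0.170000   0.275000   0.259125   0.722500]
det(I−A) = Σ_j (I−A)_1j·C_1j = (0.85)(0.495375) + (-0.10)(0.031000) + (-0.30)(0.008500) + (0.00)(0.170000) = 0.41541875
(I − A)⁻¹ = adj(I−A) / det(I−A) ≈
  [   1.1925     0.1643     0.3912     0.0680]
  [   0.0746     1.2972     0.2314     0.3171]
  [   0.0205     0.0331     1.0312     0.0870]
  [   0.4092     0.6620     0.6238     1.7392]
First solve x = (I − A)⁻¹ d = adj(I−A)·d / det(I−A); in particular x_2 = (0.031000·380 + 0.538875·270 + 0.096125·150 + 0.131750·220) / 0.41541875 = 200.68 / 0.41541875 ≈ 483.0788.
Intermediate flow from 2 to 2: z_22 = a_22 · x_2 = 0.15 × 200.68 / 0.41541875 = 30.102 / 0.41541875 ≈ 72.46.

z_22 = 72.46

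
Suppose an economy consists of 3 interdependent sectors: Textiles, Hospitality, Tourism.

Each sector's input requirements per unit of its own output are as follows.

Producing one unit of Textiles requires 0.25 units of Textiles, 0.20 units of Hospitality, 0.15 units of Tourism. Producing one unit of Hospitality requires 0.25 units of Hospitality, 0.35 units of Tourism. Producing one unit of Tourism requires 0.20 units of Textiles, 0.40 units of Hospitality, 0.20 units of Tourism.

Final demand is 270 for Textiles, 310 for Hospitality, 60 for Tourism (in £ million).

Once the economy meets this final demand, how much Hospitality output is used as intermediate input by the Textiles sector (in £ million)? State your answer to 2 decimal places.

I − A =
  [   0.75     0.00    -0.20]
  [  -0.20     0.75    -0.40]
  [  -0.15    -0.35     0.80]
Cofactors of I−A, C_ij = (−1)^(i+j)·(minor ij) (rows/columns in the sector order above):
  C_11 = (0.75)(0.80) − (-0.40)(-0.35) = 0.4600
  C_12 = −[(-0.20)(0.80) − (-0.40)(-0.15)] = 0.2200
  C_13 = (-0.20)(-0.35) − (0.75)(-0.15) = 0.1825
  C_21 = −[(0.00)(0.80) − (-0.20)(-0.35)] = 0.0700
  C_22 = (0.75)(0.80) − (-0.20)(-0.15) = 0.5700
  C_23 = −[(0.75)(-0.35) − (0.00)(-0.15)] = 0.2625
  C_31 = (0.00)(-0.40) − (-0.20)(0.75) = 0.1500
  C_32 = −[(0.75)(-0.40) − (-0.20)(-0.20)] = 0.3400
  C_33 = (0.75)(0.75) − (0.00)(-0.20) = 0.5625
det(I−A) = Σ_j (I−A)_1j·C_1j = (0.75)(0.4600) + (0.00)(0.2200) + (-0.20)(0.1825) = 0.3085
adj(I−A) = Cᵀ =
  [ 0.4600   0.0700   0.1500]
  [ 0.2200   0.5700   0.3400]
  [ 0.1825   0.2625   0.5625]
(I − A)⁻¹ = adj(I−A) / det(I−A) ≈
  [   1.4911     0.2269     0.4862]
  [   0.7131     1.8476     1.1021]
  [   0.5916     0.8509     1.8233]
First solve x = (I − A)⁻¹ d = adj(I−A)·d / det(I−A); in particular x_1 = (0.4600·270 + 0.0700·310 + 0.1500·60) / 0.3085 = 154.90 / 0.3085 ≈ 502.1070.
Intermediate flow from 2 to 1: z_21 = a_21 · x_1 = 0.20 × 154.90 / 0.3085 = 30.98 / 0.3085 ≈ 100.42.

z_21 = 100.42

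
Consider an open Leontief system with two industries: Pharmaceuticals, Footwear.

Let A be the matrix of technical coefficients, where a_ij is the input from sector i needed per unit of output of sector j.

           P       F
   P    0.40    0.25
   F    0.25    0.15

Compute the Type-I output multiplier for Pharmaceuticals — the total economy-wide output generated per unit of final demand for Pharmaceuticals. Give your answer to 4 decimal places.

I − A =
  [   0.60    -0.25]
  [  -0.25     0.85]
det(I−A) = (0.60)(0.85) − (-0.25)(-0.25) = 0.4475
adj(I−A) = [[0.85, 0.25], [0.25, 0.60]]
(I − A)⁻¹ = adj(I−A) / det(I−A) ≈
  [   1.89944     0.55866]
  [   0.55866     1.34078]
The output multiplier for sector j is the column-j sum of the Leontief inverse (I − A)⁻¹ = adj(I−A) / det(I−A).
Column P of adj(I−A): (0.85, 0.25); det(I−A) = 0.4475.
m_P = (0.85 + 0.25) / 0.4475 = 1.10 / 0.4475 ≈ 2.4581.

m_P = 2.4581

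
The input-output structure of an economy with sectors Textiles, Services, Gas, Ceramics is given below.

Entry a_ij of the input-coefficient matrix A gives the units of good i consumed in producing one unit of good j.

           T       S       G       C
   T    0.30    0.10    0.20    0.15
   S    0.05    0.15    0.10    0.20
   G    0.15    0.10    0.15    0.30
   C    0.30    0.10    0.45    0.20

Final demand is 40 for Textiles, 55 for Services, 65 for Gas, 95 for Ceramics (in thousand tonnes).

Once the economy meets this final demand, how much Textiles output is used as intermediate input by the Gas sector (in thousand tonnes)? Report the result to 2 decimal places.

I − A =
  [   0.70    -0.10    -0.20    -0.15]
  [  -0.05     0.85    -0.10    -0.20]
  [  -0.15    -0.10     0.85    -0.30]
  [  -0.30    -0.10    -0.45     0.80]
Compute the cofactors C_ij = (−1)^(i+j)·(3×3 minor ij) of I−A; the adjugate is their transpose:
adj(I−A) = Cᵀ =
  [ 0.426250   0.096000   0.207875   0.181875]
  [ 0.112750   0.291125   0.137875   0.145625]
  [ 0.187000   0.095750   0.413000   0.213875]
  [ 0.279125   0.126250   0.327500   0.466500]
det(I−A) = Σ_j (I−A)_1j·C_1j = (0.70)(0.426250) + (-0.10)(0.112750) + (-0.20)(0.187000) + (-0.15)(0.279125) = 0.20783125
(I − A)⁻¹ = adj(I−A) / det(I−A) ≈
  [   2.0509     0.4619     1.0002     0.8751]
  [   0.5425     1.4008     0.6634     0.7007]
  [   0.8998     0.4607     1.9872     1.0291]
  [   1.3430     0.6075     1.5758     2.2446]
First solve x = (I − A)⁻¹ d = adj(I−A)·d / det(I−A); in particular x_G = (0.187000·40 + 0.095750·55 + 0.413000·65 + 0.213875·95) / 0.20783125 = 59.909375 / 0.20783125 ≈ 288.2597.
Intermediate flow from T to G: z_TG = a_TG · x_G = 0.20 × 59.909375 / 0.20783125 = 11.981875 / 0.20783125 ≈ 57.65.

z_TG = 57.65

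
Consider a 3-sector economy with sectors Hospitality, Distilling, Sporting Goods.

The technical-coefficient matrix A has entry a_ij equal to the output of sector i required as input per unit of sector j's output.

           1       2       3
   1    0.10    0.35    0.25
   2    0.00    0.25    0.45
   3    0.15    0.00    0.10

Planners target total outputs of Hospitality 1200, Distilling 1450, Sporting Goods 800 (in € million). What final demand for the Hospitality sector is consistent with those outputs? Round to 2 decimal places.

d_1 = 372.50

I − A =
  [   0.90    -0.35    -0.25]
  [   0.00     0.75    -0.45]
  [  -0.15     0.00     0.90]
d = (I − A) x:
  d_1 = (+0.90)·1200 + (-0.35)·1450 + (-0.25)·800 = 372.50
  d_2 = (+0.00)·1200 + (+0.75)·1450 + (-0.45)·800 = 727.50
  d_3 = (-0.15)·1200 + (+0.00)·1450 + (+0.90)·800 = 540.00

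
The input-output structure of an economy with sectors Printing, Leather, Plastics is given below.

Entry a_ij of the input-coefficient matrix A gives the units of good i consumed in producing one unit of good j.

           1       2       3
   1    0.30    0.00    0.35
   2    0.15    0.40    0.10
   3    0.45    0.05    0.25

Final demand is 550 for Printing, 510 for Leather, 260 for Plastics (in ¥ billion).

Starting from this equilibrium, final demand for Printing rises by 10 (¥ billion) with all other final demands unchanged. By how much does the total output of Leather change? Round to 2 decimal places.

I − A =
  [   0.70     0.00    -0.35]
  [  -0.15     0.60    -0.10]
  [  -0.45    -0.05     0.75]
Cofactors of I−A, C_ij = (−1)^(i+j)·(minor ij) (rows/columns in the sector order above):
  C_11 = (0.60)(0.75) − (-0.10)(-0.05) = 0.4450
  C_12 = −[(-0.15)(0.75) − (-0.10)(-0.45)] = 0.1575
  C_13 = (-0.15)(-0.05) − (0.60)(-0.45) = 0.2775
  C_21 = −[(0.00)(0.75) − (-0.35)(-0.05)] = 0.0175
  C_22 = (0.70)(0.75) − (-0.35)(-0.45) = 0.3675
  C_23 = −[(0.70)(-0.05) − (0.00)(-0.45)] = 0.0350
  C_31 = (0.00)(-0.10) − (-0.35)(0.60) = 0.2100
  C_32 = −[(0.70)(-0.10) − (-0.35)(-0.15)] = 0.1225
  C_33 = (0.70)(0.60) − (0.00)(-0.15) = 0.4200
det(I−A) = Σ_j (I−A)_1j·C_1j = (0.70)(0.4450) + (0.00)(0.1575) + (-0.35)(0.2775) = 0.214375
adj(I−A) = Cᵀ =
  [ 0.4450   0.0175   0.2100]
  [ 0.1575   0.3675   0.1225]
  [ 0.2775   0.0350   0.4200]
(I − A)⁻¹ = adj(I−A) / det(I−A) ≈
  [   2.0758     0.0816     0.9796]
  [   0.7347     1.7143     0.5714]
  [   1.2945     0.1633     1.9592]
Δx = (I − A)⁻¹ Δd with Δd having +10 in the Printing component and 0 elsewhere.
So Δx_2 = L_21 · (+10), where L_21 = adj(I−A)_21 / det(I−A) = 0.1575 / 0.214375.
Δx_2 = 0.1575 × (+10) / 0.214375 = 1.575 / 0.214375 ≈ 7.35.

Δx_2 = 7.35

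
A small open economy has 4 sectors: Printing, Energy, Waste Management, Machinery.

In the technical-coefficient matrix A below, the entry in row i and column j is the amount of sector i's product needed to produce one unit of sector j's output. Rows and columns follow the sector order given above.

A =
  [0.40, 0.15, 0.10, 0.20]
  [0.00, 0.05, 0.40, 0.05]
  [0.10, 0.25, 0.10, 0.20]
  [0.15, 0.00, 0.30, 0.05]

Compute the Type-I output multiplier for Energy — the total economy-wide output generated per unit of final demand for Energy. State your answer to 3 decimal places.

m_2 = 2.369

I − A =
  [   0.60    -0.15    -0.10    -0.20]
  [   0.00     0.95    -0.40    -0.05]
  [  -0.10    -0.25     0.90    -0.20]
  [  -0.15     0.00    -0.30     0.95]
Compute the cofactors C_ij = (−1)^(i+j)·(3×3 minor ij) of I−A; the adjugate is their transpose:
adj(I−A) = Cᵀ =
  [ 0.656500   0.158000   0.206500   0.190000]
  [ 0.058250   0.431500   0.225750   0.082500]
  [ 0.120625   0.153750   0.511875   0.141250]
  [ 0.141750   0.073500   0.194250   0.437500]
det(I−A) = Σ_j (I−A)_1j·C_1j = (0.60)(0.656500) + (-0.15)(0.058250) + (-0.10)(0.120625) + (-0.20)(0.141750) = 0.34475
(I − A)⁻¹ = adj(I−A) / det(I−A) ≈
  [   1.9043     0.4583     0.5990     0.5511]
  [   0.1690     1.2516     0.6548     0.2393]
  [   0.3499     0.4460     1.4848     0.4097]
  [   0.4112     0.2132     0.5635     1.2690]
The output multiplier for sector j is the column-j sum of the Leontief inverse (I − A)⁻¹ = adj(I−A) / det(I−A).
Column 2 of adj(I−A): (0.158000, 0.431500, 0.153750, 0.073500); det(I−A) = 0.34475.
m_2 = (0.158000 + 0.431500 + 0.153750 + 0.073500) / 0.34475 = 0.81675 / 0.34475 ≈ 2.369.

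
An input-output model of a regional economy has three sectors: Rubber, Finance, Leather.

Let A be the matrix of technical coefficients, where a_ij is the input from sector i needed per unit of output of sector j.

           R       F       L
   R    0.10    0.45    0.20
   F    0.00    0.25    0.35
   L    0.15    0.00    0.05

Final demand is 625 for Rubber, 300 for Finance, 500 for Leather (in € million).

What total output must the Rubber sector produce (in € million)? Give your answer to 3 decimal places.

x_R = 1222.117

I − A =
  [   0.90    -0.45    -0.20]
  [   0.00     0.75    -0.35]
  [  -0.15     0.00     0.95]
Cofactors of I−A, C_ij = (−1)^(i+j)·(minor ij) (rows/columns in the sector order above):
  C_11 = (0.75)(0.95) − (-0.35)(0.00) = 0.7125
  C_12 = −[(0.00)(0.95) − (-0.35)(-0.15)] = 0.0525
  C_13 = (0.00)(0.00) − (0.75)(-0.15) = 0.1125
  C_21 = −[(-0.45)(0.95) − (-0.20)(0.00)] = 0.4275
  C_22 = (0.90)(0.95) − (-0.20)(-0.15) = 0.8250
  C_23 = −[(0.90)(0.00) − (-0.45)(-0.15)] = 0.0675
  C_31 = (-0.45)(-0.35) − (-0.20)(0.75) = 0.3075
  C_32 = −[(0.90)(-0.35) − (-0.20)(0.00)] = 0.3150
  C_33 = (0.90)(0.75) − (-0.45)(0.00) = 0.6750
det(I−A) = Σ_j (I−A)_1j·C_1j = (0.90)(0.7125) + (-0.45)(0.0525) + (-0.20)(0.1125) = 0.595125
adj(I−A) = Cᵀ =
  [ 0.7125   0.4275   0.3075]
  [ 0.0525   0.8250   0.3150]
  [ 0.1125   0.0675   0.6750]
(I − A)⁻¹ = adj(I−A) / det(I−A) ≈
  [   1.1972     0.7183     0.5167]
  [   0.0882     1.3863     0.5293]
  [   0.1890     0.1134     1.1342]
x = (I − A)⁻¹ d = adj(I−A)·d / det(I−A), with det(I−A) = 0.595125:
  x_R = (0.7125·625 + 0.4275·300 + 0.3075·500) / 0.595125 = 727.3125 / 0.595125 ≈ 1222.117
  x_F = (0.0525·625 + 0.8250·300 + 0.3150·500) / 0.595125 = 437.8125 / 0.595125 ≈ 735.665
  x_L = (0.1125·625 + 0.0675·300 + 0.6750·500) / 0.595125 = 428.0625 / 0.595125 ≈ 719.282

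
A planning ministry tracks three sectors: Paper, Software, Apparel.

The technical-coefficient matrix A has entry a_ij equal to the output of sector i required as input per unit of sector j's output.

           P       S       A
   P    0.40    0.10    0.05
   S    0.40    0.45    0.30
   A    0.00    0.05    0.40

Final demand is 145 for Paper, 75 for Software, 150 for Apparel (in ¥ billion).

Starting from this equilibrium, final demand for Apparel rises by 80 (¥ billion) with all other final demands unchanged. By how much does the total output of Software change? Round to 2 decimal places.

I − A =
  [   0.60    -0.10    -0.05]
  [  -0.40     0.55    -0.30]
  [   0.00    -0.05     0.60]
Cofactors of I−A, C_ij = (−1)^(i+j)·(minor ij) (rows/columns in the sector order above):
  C_11 = (0.55)(0.60) − (-0.30)(-0.05) = 0.3150
  C_12 = −[(-0.40)(0.60) − (-0.30)(0.00)] = 0.2400
  C_13 = (-0.40)(-0.05) − (0.55)(0.00) = 0.0200
  C_21 = −[(-0.10)(0.60) − (-0.05)(-0.05)] = 0.0625
  C_22 = (0.60)(0.60) − (-0.05)(0.00) = 0.3600
  C_23 = −[(0.60)(-0.05) − (-0.10)(0.00)] = 0.0300
  C_31 = (-0.10)(-0.30) − (-0.05)(0.55) = 0.0575
  C_32 = −[(0.60)(-0.30) − (-0.05)(-0.40)] = 0.2000
  C_33 = (0.60)(0.55) − (-0.10)(-0.40) = 0.2900
det(I−A) = Σ_j (I−A)_1j·C_1j = (0.60)(0.3150) + (-0.10)(0.2400) + (-0.05)(0.0200) = 0.1640
adj(I−A) = Cᵀ =
  [ 0.3150   0.0625   0.0575]
  [ 0.2400   0.3600   0.2000]
  [ 0.0200   0.0300   0.2900]
(I − A)⁻¹ = adj(I−A) / det(I−A) ≈
  [   1.9207     0.3811     0.3506]
  [   1.4634     2.1951     1.2195]
  [   0.1220     0.1829     1.7683]
Δx = (I − A)⁻¹ Δd with Δd having +80 in the Apparel component and 0 elsewhere.
So Δx_S = L_SA · (+80), where L_SA = adj(I−A)_SA / det(I−A) = 0.2000 / 0.1640.
Δx_S = 0.2000 × (+80) / 0.1640 = 16.00 / 0.1640 ≈ 97.56.

Δx_S = 97.56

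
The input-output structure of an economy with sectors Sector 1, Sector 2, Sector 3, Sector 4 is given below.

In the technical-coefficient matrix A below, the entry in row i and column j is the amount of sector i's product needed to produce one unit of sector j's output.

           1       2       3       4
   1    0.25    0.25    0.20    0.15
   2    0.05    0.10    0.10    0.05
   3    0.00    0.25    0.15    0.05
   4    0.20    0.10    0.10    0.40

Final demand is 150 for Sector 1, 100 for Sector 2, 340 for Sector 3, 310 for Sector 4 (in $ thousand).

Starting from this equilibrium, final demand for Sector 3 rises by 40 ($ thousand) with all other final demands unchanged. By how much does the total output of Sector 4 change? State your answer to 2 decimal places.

I − A =
  [   0.75    -0.25    -0.20    -0.15]
  [  -0.05     0.90    -0.10    -0.05]
  [   0.00    -0.25     0.85    -0.05]
  [  -0.20    -0.10    -0.10     0.60]
Compute the cofactors C_ij = (−1)^(i+j)·(3×3 minor ij) of I−A; the adjugate is their transpose:
adj(I−A) = Cᵀ =
  [ 0.433500   0.173750   0.138250   0.134375]
  [ 0.034750   0.351250   0.054500   0.042500]
  [ 0.019250   0.111250   0.363500   0.044375]
  [ 0.153500   0.135000   0.115750   0.541875]
det(I−A) = Σ_j (I−A)_1j·C_1j = (0.75)(0.433500) + (-0.25)(0.034750) + (-0.20)(0.019250) + (-0.15)(0.153500) = 0.2895625
(I − A)⁻¹ = adj(I−A) / det(I−A) ≈
  [   1.4971     0.6000     0.4774     0.4641]
  [   0.1200     1.2130     0.1882     0.1468]
  [   0.0665     0.3842     1.2553     0.1532]
  [   0.5301     0.4662     0.3997     1.8714]
Δx = (I − A)⁻¹ Δd with Δd having +40 in the Sector 3 component and 0 elsewhere.
So Δx_4 = L_43 · (+40), where L_43 = adj(I−A)_43 / det(I−A) = 0.115750 / 0.2895625.
Δx_4 = 0.115750 × (+40) / 0.2895625 = 4.63 / 0.2895625 ≈ 15.99.

Δx_4 = 15.99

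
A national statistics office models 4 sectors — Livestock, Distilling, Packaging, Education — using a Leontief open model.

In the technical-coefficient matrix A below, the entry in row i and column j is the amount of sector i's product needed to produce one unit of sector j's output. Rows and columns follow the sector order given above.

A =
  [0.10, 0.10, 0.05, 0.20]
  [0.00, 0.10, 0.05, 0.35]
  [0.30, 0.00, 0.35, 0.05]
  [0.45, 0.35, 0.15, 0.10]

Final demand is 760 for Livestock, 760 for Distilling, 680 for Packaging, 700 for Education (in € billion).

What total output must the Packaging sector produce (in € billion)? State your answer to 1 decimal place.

I − A =
  [   0.90    -0.10    -0.05    -0.20]
  [   0.00     0.90    -0.05    -0.35]
  [  -0.30     0.00     0.65    -0.05]
  [  -0.45    -0.35    -0.15     0.90]
Compute the cofactors C_ij = (−1)^(i+j)·(3×3 minor ij) of I−A; the adjugate is their transpose:
adj(I−A) = Cᵀ =
  [ 0.439250   0.104125   0.074625   0.142250]
  [ 0.132750   0.437625   0.091125   0.204750]
  [ 0.226500   0.066000   0.522000   0.105000]
  [ 0.309000   0.233250   0.159750   0.511500]
det(I−A) = Σ_j (I−A)_1j·C_1j = (0.90)(0.439250) + (-0.10)(0.132750) + (-0.05)(0.226500) + (-0.20)(0.309000) = 0.308925
(I − A)⁻¹ = adj(I−A) / det(I−A) ≈
  [   1.4219     0.3371     0.2416     0.4605]
  [   0.4297     1.4166     0.2950     0.6628]
  [   0.7332     0.2136     1.6897     0.3399]
  [   1.0002     0.7550     0.5171     1.6557]
x = (I − A)⁻¹ d = adj(I−A)·d / det(I−A), with det(I−A) = 0.308925:
  x_1 = (0.439250·760 + 0.104125·760 + 0.074625·680 + 0.142250·700) / 0.308925 = 563.285 / 0.308925 ≈ 1823.4
  x_2 = (0.132750·760 + 0.437625·760 + 0.091125·680 + 0.204750·700) / 0.308925 = 638.775 / 0.308925 ≈ 2067.7
  x_3 = (0.226500·760 + 0.066000·760 + 0.522000·680 + 0.105000·700) / 0.308925 = 650.76 / 0.308925 ≈ 2106.5
  x_4 = (0.309000·760 + 0.233250·760 + 0.159750·680 + 0.511500·700) / 0.308925 = 878.79 / 0.308925 ≈ 2844.7

x_3 = 2106.5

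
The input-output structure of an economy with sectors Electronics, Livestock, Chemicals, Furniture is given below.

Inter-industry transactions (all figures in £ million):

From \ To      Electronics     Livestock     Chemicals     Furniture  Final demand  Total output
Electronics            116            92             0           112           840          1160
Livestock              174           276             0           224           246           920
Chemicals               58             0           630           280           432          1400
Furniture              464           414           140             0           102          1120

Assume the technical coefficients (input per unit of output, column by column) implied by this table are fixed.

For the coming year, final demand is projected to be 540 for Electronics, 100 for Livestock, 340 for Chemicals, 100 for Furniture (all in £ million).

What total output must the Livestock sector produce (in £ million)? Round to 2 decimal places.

x_2 = 507.86

Technical coefficients a_ij = z_ij / X_j:
  a_11 = 116/1160 = 0.10, a_21 = 174/1160 = 0.15, a_31 = 58/1160 = 0.05, a_41 = 464/1160 = 0.40
  a_12 = 92/920 = 0.10, a_22 = 276/920 = 0.30, a_32 = 0/920 = 0.00, a_42 = 414/920 = 0.45
  a_13 = 0/1400 = 0.00, a_23 = 0/1400 = 0.00, a_33 = 630/1400 = 0.45, a_43 = 140/1400 = 0.10
  a_14 = 112/1120 = 0.10, a_24 = 224/1120 = 0.20, a_34 = 280/1120 = 0.25, a_44 = 0/1120 = 0.00
I − A =
  [   0.90    -0.10     0.00    -0.10]
  [  -0.15     0.70     0.00    -0.20]
  [  -0.05     0.00     0.55    -0.25]
  [  -0.40    -0.45    -0.10     1.00]
Compute the cofactors C_ij = (−1)^(i+j)·(3×3 minor ij) of I−A; the adjugate is their transpose:
adj(I−A) = Cᵀ =
  [ 0.318000   0.077250   0.009000   0.049500]
  [ 0.123750   0.450000   0.019500   0.107250]
  [ 0.117375   0.118500   0.491250   0.158250]
  [ 0.194625   0.245250   0.061500   0.338250]
det(I−A) = Σ_j (I−A)_1j·C_1j = (0.90)(0.318000) + (-0.10)(0.123750) + (0.00)(0.117375) + (-0.10)(0.194625) = 0.2543625
(I − A)⁻¹ = adj(I−A) / det(I−A) ≈
  [   1.2502     0.3037     0.0354     0.1946]
  [   0.4865     1.7691     0.0767     0.4216]
  [   0.4614     0.4659     1.9313     0.6221]
  [   0.7651     0.9642     0.2418     1.3298]
x = (I − A)⁻¹ d = adj(I−A)·d / det(I−A), with det(I−A) = 0.2543625:
  x_1 = (0.318000·540 + 0.077250·100 + 0.009000·340 + 0.049500·100) / 0.2543625 = 187.455 / 0.2543625 ≈ 736.96
  x_2 = (0.123750·540 + 0.450000·100 + 0.019500·340 + 0.107250·100) / 0.2543625 = 129.18 / 0.2543625 ≈ 507.86
  x_3 = (0.117375·540 + 0.118500·100 + 0.491250·340 + 0.158250·100) / 0.2543625 = 258.0825 / 0.2543625 ≈ 1014.62
  x_4 = (0.194625·540 + 0.245250·100 + 0.061500·340 + 0.338250·100) / 0.2543625 = 184.3575 / 0.2543625 ≈ 724.78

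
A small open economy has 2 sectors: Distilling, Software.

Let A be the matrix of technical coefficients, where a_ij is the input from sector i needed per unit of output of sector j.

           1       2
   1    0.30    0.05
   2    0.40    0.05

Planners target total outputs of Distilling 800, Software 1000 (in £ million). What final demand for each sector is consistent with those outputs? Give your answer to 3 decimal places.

d_1 = 510.000, d_2 = 630.000

I − A =
  [   0.70    -0.05]
  [  -0.40     0.95]
d = (I − A) x:
  d_1 = (+0.70)·800 + (-0.05)·1000 = 510.000
  d_2 = (-0.40)·800 + (+0.95)·1000 = 630.000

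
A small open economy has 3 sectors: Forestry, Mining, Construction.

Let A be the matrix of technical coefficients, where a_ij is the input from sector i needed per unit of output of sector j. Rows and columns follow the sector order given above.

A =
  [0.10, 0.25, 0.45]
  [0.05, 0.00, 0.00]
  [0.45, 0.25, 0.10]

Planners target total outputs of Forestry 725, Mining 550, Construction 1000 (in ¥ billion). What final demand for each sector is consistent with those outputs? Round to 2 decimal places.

I − A =
  [   0.90    -0.25    -0.45]
  [  -0.05     1.00     0.00]
  [  -0.45    -0.25     0.90]
d = (I − A) x:
  d_F = (+0.90)·725 + (-0.25)·550 + (-0.45)·1000 = 65.00
  d_M = (-0.05)·725 + (+1.00)·550 + (+0.00)·1000 = 513.75
  d_C = (-0.45)·725 + (-0.25)·550 + (+0.90)·1000 = 436.25

d_F = 65.00, d_M = 513.75, d_C = 436.25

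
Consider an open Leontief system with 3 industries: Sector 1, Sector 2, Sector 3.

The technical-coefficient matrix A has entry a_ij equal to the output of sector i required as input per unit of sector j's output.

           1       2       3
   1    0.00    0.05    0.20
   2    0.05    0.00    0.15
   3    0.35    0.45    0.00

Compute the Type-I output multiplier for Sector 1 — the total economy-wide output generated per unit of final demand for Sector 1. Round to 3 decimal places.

I − A =
  [   1.00    -0.05    -0.20]
  [  -0.05     1.00    -0.15]
  [  -0.35    -0.45     1.00]
Cofactors of I−A, C_ij = (−1)^(i+j)·(minor ij) (rows/columns in the sector order above):
  C_11 = (1.00)(1.00) − (-0.15)(-0.45) = 0.9325
  C_12 = −[(-0.05)(1.00) − (-0.15)(-0.35)] = 0.1025
  C_13 = (-0.05)(-0.45) − (1.00)(-0.35) = 0.3725
  C_21 = −[(-0.05)(1.00) − (-0.20)(-0.45)] = 0.1400
  C_22 = (1.00)(1.00) − (-0.20)(-0.35) = 0.9300
  C_23 = −[(1.00)(-0.45) − (-0.05)(-0.35)] = 0.4675
  C_31 = (-0.05)(-0.15) − (-0.20)(1.00) = 0.2075
  C_32 = −[(1.00)(-0.15) − (-0.20)(-0.05)] = 0.1600
  C_33 = (1.00)(1.00) − (-0.05)(-0.05) = 0.9975
det(I−A) = Σ_j (I−A)_1j·C_1j = (1.00)(0.9325) + (-0.05)(0.1025) + (-0.20)(0.3725) = 0.852875
adj(I−A) = Cᵀ =
  [ 0.9325   0.1400   0.2075]
  [ 0.1025   0.9300   0.1600]
  [ 0.3725   0.4675   0.9975]
(I − A)⁻¹ = adj(I−A) / det(I−A) ≈
  [   1.0934     0.1642     0.2433]
  [   0.1202     1.0904     0.1876]
  [   0.4368     0.5481     1.1696]
The output multiplier for sector j is the column-j sum of the Leontief inverse (I − A)⁻¹ = adj(I−A) / det(I−A).
Column 1 of adj(I−A): (0.9325, 0.1025, 0.3725); det(I−A) = 0.852875.
m_1 = (0.9325 + 0.1025 + 0.3725) / 0.852875 = 1.4075 / 0.852875 ≈ 1.650.

m_1 = 1.650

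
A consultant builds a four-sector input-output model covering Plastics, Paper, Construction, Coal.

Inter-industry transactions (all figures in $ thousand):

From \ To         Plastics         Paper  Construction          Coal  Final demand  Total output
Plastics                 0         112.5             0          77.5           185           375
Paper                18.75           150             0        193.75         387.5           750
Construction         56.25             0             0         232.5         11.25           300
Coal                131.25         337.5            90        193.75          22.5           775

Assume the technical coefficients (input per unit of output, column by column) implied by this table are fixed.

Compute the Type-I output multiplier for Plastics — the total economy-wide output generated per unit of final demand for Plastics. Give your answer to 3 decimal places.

Technical coefficients a_ij = z_ij / X_j:
  a_11 = 0/375 = 0.00, a_21 = 18.75/375 = 0.05, a_31 = 56.25/375 = 0.15, a_41 = 131.25/375 = 0.35
  a_12 = 112.5/750 = 0.15, a_22 = 150/750 = 0.20, a_32 = 0/750 = 0.00, a_42 = 337.5/750 = 0.45
  a_13 = 0/300 = 0.00, a_23 = 0/300 = 0.00, a_33 = 0/300 = 0.00, a_43 = 90/300 = 0.30
  a_14 = 77.5/775 = 0.10, a_24 = 193.75/775 = 0.25, a_34 = 232.5/775 = 0.30, a_44 = 193.75/775 = 0.25
I − A =
  [   1.00    -0.15     0.00    -0.10]
  [  -0.05     0.80     0.00    -0.25]
  [  -0.15     0.00     1.00    -0.30]
  [  -0.35    -0.45    -0.30     0.75]
Compute the cofactors C_ij = (−1)^(i+j)·(3×3 minor ij) of I−A; the adjugate is their transpose:
adj(I−A) = Cᵀ =
  [ 0.415500   0.144000   0.035250   0.117500]
  [ 0.131750   0.620500   0.076500   0.255000]
  [ 0.163875   0.174375   0.438500   0.255375]
  [ 0.338500   0.509250   0.237750   0.792500]
det(I−A) = Σ_j (I−A)_1j·C_1j = (1.00)(0.415500) + (-0.15)(0.131750) + (0.00)(0.163875) + (-0.10)(0.338500) = 0.3618875
(I − A)⁻¹ = adj(I−A) / det(I−A) ≈
  [   1.1481     0.3979     0.0974     0.3247]
  [   0.3641     1.7146     0.2114     0.7046]
  [   0.4528     0.4818     1.2117     0.7057]
  [   0.9354     1.4072     0.6570     2.1899]
The output multiplier for sector j is the column-j sum of the Leontief inverse (I − A)⁻¹ = adj(I−A) / det(I−A).
Column 1 of adj(I−A): (0.415500, 0.131750, 0.163875, 0.338500); det(I−A) = 0.3618875.
m_1 = (0.415500 + 0.131750 + 0.163875 + 0.338500) / 0.3618875 = 1.049625 / 0.3618875 ≈ 2.900.

m_1 = 2.900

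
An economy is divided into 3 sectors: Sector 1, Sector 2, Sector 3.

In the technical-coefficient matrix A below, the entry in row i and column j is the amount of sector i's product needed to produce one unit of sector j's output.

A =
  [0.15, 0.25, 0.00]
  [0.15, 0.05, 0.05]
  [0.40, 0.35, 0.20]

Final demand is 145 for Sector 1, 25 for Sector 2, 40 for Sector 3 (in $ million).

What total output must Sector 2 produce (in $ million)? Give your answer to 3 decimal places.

I − A =
  [   0.85    -0.25     0.00]
  [  -0.15     0.95    -0.05]
  [  -0.40    -0.35     0.80]
Cofactors of I−A, C_ij = (−1)^(i+j)·(minor ij) (rows/columns in the sector order above):
  C_11 = (0.95)(0.80) − (-0.05)(-0.35) = 0.7425
  C_12 = −[(-0.15)(0.80) − (-0.05)(-0.40)] = 0.1400
  C_13 = (-0.15)(-0.35) − (0.95)(-0.40) = 0.4325
  C_21 = −[(-0.25)(0.80) − (0.00)(-0.35)] = 0.2000
  C_22 = (0.85)(0.80) − (0.00)(-0.40) = 0.6800
  C_23 = −[(0.85)(-0.35) − (-0.25)(-0.40)] = 0.3975
  C_31 = (-0.25)(-0.05) − (0.00)(0.95) = 0.0125
  C_32 = −[(0.85)(-0.05) − (0.00)(-0.15)] = 0.0425
  C_33 = (0.85)(0.95) − (-0.25)(-0.15) = 0.7700
det(I−A) = Σ_j (I−A)_1j·C_1j = (0.85)(0.7425) + (-0.25)(0.1400) + (0.00)(0.4325) = 0.596125
adj(I−A) = Cᵀ =
  [ 0.7425   0.2000   0.0125]
  [ 0.1400   0.6800   0.0425]
  [ 0.4325   0.3975   0.7700]
(I − A)⁻¹ = adj(I−A) / det(I−A) ≈
  [   1.2455     0.3355     0.0210]
  [   0.2349     1.1407     0.0713]
  [   0.7255     0.6668     1.2917]
x = (I − A)⁻¹ d = adj(I−A)·d / det(I−A), with det(I−A) = 0.596125:
  x_1 = (0.7425·145 + 0.2000·25 + 0.0125·40) / 0.596125 = 113.1625 / 0.596125 ≈ 189.830
  x_2 = (0.1400·145 + 0.6800·25 + 0.0425·40) / 0.596125 = 39.00 / 0.596125 ≈ 65.423
  x_3 = (0.4325·145 + 0.3975·25 + 0.7700·40) / 0.596125 = 103.45 / 0.596125 ≈ 173.537

x_2 = 65.423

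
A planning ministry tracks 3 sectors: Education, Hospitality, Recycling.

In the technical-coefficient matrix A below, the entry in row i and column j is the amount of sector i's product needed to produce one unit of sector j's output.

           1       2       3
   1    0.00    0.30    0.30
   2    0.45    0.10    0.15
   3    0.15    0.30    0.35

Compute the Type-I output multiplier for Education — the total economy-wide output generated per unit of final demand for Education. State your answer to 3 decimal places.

m_1 = 3.086

I − A =
  [   1.00    -0.30    -0.30]
  [  -0.45     0.90    -0.15]
  [  -0.15    -0.30     0.65]
Cofactors of I−A, C_ij = (−1)^(i+j)·(minor ij) (rows/columns in the sector order above):
  C_11 = (0.90)(0.65) − (-0.15)(-0.30) = 0.5400
  C_12 = −[(-0.45)(0.65) − (-0.15)(-0.15)] = 0.3150
  C_13 = (-0.45)(-0.30) − (0.90)(-0.15) = 0.2700
  C_21 = −[(-0.30)(0.65) − (-0.30)(-0.30)] = 0.2850
  C_22 = (1.00)(0.65) − (-0.30)(-0.15) = 0.6050
  C_23 = −[(1.00)(-0.30) − (-0.30)(-0.15)] = 0.3450
  C_31 = (-0.30)(-0.15) − (-0.30)(0.90) = 0.3150
  C_32 = −[(1.00)(-0.15) − (-0.30)(-0.45)] = 0.2850
  C_33 = (1.00)(0.90) − (-0.30)(-0.45) = 0.7650
det(I−A) = Σ_j (I−A)_1j·C_1j = (1.00)(0.5400) + (-0.30)(0.3150) + (-0.30)(0.2700) = 0.3645
adj(I−A) = Cᵀ =
  [ 0.5400   0.2850   0.3150]
  [ 0.3150   0.6050   0.2850]
  [ 0.2700   0.3450   0.7650]
(I − A)⁻¹ = adj(I−A) / det(I−A) ≈
  [   1.4815     0.7819     0.8642]
  [   0.8642     1.6598     0.7819]
  [   0.7407     0.9465     2.0988]
The output multiplier for sector j is the column-j sum of the Leontief inverse (I − A)⁻¹ = adj(I−A) / det(I−A).
Column 1 of adj(I−A): (0.5400, 0.3150, 0.2700); det(I−A) = 0.3645.
m_1 = (0.5400 + 0.3150 + 0.2700) / 0.3645 = 1.125 / 0.3645 ≈ 3.086.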